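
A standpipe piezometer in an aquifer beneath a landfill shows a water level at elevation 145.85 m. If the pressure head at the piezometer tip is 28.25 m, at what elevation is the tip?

z ≈ 117.60 m

z = h − ψ = 145.85 − 28.25 = 117.60 m.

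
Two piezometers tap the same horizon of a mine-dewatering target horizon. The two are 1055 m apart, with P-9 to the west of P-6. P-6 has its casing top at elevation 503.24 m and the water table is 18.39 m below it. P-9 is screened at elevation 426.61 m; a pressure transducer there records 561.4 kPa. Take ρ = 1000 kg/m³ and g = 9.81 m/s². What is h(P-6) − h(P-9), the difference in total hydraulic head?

Δh ≈ 1.01 m

Total head at P-6: h = 503.24 − 18.39 = 484.85 m.
Pressure head at P-9: ψ = P/(ρg) = 561.4×1000 / (1000 × 9.81) = 57.23 m.
Total head at P-9: h = z + ψ = 426.61 + 57.23 = 483.84 m.
Head difference: h(P-6) − h(P-9) = 484.85 − 483.84 = 1.01 m.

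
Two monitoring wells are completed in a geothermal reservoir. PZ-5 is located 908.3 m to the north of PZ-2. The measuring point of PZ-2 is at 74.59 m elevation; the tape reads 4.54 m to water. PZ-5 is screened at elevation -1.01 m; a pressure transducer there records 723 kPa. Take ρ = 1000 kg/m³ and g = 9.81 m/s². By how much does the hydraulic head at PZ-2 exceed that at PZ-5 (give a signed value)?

Total head at PZ-2: h = 74.59 − 4.54 = 70.05 m.
Pressure head at PZ-5: ψ = P/(ρg) = 723×1000 / (1000 × 9.81) = 73.70 m.
Total head at PZ-5: h = z + ψ = -1.01 + 73.70 = 72.69 m.
Head difference: h(PZ-2) − h(PZ-5) = 70.05 − 72.69 = -2.64 m.

Δh ≈ -2.64 m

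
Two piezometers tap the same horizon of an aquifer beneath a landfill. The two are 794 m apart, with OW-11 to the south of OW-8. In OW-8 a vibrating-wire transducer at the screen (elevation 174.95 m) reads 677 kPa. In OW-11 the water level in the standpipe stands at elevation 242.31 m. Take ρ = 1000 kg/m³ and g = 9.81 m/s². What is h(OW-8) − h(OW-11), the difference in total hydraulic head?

Pressure head at OW-8: ψ = P/(ρg) = 677×1000 / (1000 × 9.81) = 69.01 m.
Total head at OW-8: h = z + ψ = 174.95 + 69.01 = 243.96 m.
Total head at OW-11: h = 242.31 m (water level in the piezometer is the total head).
Head difference: h(OW-8) − h(OW-11) = 243.96 − 242.31 = 1.65 m.

Δh ≈ 1.65 m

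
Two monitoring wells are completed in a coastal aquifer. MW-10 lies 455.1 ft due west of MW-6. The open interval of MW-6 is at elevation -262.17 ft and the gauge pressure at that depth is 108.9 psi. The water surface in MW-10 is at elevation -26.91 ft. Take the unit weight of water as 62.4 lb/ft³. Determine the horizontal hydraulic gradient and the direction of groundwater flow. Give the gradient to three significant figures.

i ≈ 0.0353; groundwater flows toward the west

Pressure head at MW-6: ψ = 144·P/γ = 144 × 108.9 / 62.4 = 251.31 ft.
Total head at MW-6: h = z + ψ = -262.17 + 251.31 = -10.86 ft.
Total head at MW-10: h = -26.91 ft (water level in the piezometer is the total head).
Head difference: h(MW-6) − h(MW-10) = -10.86 − (-26.91) = 16.05 ft.
Hydraulic gradient: i = |Δh| / L = 16.05 / 455.1 = 0.0353.
Flow is from higher to lower head: from MW-6 toward MW-10, i.e. toward the west.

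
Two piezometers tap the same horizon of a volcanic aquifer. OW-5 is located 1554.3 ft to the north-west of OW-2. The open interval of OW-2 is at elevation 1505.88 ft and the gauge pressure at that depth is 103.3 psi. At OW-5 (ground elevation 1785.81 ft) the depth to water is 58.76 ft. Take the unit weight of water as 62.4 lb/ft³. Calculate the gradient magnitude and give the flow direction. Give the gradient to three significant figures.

Pressure head at OW-2: ψ = 144·P/γ = 144 × 103.3 / 62.4 = 238.38 ft.
Total head at OW-2: h = z + ψ = 1505.88 + 238.38 = 1744.26 ft.
Total head at OW-5: h = 1785.81 − 58.76 = 1727.05 ft.
Head difference: h(OW-2) − h(OW-5) = 1744.26 − 1727.05 = 17.21 ft.
Hydraulic gradient: i = |Δh| / L = 17.21 / 1554.3 = 0.0111.
Flow is from higher to lower head: from OW-2 toward OW-5, i.e. toward the north-west.

i ≈ 0.0111; groundwater flows toward the north-west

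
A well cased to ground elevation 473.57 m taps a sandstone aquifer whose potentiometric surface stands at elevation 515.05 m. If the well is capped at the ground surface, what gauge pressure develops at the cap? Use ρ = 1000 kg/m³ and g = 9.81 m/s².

Head above the cap: Δh = 515.05 − 473.57 = 41.48 m.
P = ρgΔh = 1000 × 9.81 × 41.48 = 406919 Pa ≈ 407 kPa.

P ≈ 407 kPa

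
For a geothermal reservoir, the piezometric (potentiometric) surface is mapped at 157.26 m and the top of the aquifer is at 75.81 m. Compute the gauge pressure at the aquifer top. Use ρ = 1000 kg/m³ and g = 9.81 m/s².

Pressure head at the aquifer top: ψ = h − z = 157.26 − 75.81 = 81.45 m.
P = ρgψ = 1000 × 9.81 × 81.45 = 799024 Pa ≈ 799 kPa.

P ≈ 799 kPa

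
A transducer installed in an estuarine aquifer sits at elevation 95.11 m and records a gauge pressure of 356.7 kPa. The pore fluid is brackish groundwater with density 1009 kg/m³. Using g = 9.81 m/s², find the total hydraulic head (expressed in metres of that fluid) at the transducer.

h ≈ 131.15 m

ψ = P/(ρg) = 356.7×1000 / (1009 × 9.81) = 36.04 m.
h = z + ψ = 95.11 + 36.04 = 131.15 m.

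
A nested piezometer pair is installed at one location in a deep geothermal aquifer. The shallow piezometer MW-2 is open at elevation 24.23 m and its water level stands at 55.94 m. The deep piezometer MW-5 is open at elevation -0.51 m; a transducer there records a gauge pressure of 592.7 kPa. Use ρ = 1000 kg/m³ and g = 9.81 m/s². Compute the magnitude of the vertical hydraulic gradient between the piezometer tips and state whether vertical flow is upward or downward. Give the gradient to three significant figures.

|i_v| ≈ 0.160; vertical flow is upward

Total head at MW-2: h = 55.94 m (water level in the standpipe).
Pressure head at MW-5: ψ = P/(ρg) = 592.7×1000 / (1000 × 9.81) = 60.42 m.
Total head at MW-5: h = z + ψ = -0.51 + 60.42 = 59.91 m.
Δh = h(MW-2) − h(MW-5) = 55.94 − 59.91 = -3.97 m.
Vertical separation Δz = 24.23 − (-0.51) = 24.74 m.
|i_v| = |Δh| / Δz = 3.97 / 24.74 = 0.160.
Head is higher in the deep piezometer, so vertical flow is upward (discharge condition).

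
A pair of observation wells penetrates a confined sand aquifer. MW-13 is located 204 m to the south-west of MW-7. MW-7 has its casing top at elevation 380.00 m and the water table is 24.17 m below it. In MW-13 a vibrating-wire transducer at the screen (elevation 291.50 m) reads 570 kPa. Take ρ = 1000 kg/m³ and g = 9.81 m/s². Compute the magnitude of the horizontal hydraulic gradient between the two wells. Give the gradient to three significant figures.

i ≈ 0.0305

Total head at MW-7: h = 380.00 − 24.17 = 355.83 m.
Pressure head at MW-13: ψ = P/(ρg) = 570×1000 / (1000 × 9.81) = 58.10 m.
Total head at MW-13: h = z + ψ = 291.50 + 58.10 = 349.60 m.
Head difference: h(MW-7) − h(MW-13) = 355.83 − 349.60 = 6.23 m.
Hydraulic gradient: i = |Δh| / L = 6.23 / 204 = 0.0305.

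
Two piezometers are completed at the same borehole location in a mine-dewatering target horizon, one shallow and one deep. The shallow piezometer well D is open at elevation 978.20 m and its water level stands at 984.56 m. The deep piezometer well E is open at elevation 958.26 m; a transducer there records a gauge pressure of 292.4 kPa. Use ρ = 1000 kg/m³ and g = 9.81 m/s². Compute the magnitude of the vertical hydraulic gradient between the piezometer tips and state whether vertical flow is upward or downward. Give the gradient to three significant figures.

|i_v| ≈ 0.176; vertical flow is upward

Total head at well D: h = 984.56 m (water level in the standpipe).
Pressure head at well E: ψ = P/(ρg) = 292.4×1000 / (1000 × 9.81) = 29.81 m.
Total head at well E: h = z + ψ = 958.26 + 29.81 = 988.07 m.
Δh = h(well D) − h(well E) = 984.56 − 988.07 = -3.51 m.
Vertical separation Δz = 978.20 − 958.26 = 19.94 m.
|i_v| = |Δh| / Δz = 3.51 / 19.94 = 0.176.
Head is higher in the deep piezometer, so vertical flow is upward (discharge condition).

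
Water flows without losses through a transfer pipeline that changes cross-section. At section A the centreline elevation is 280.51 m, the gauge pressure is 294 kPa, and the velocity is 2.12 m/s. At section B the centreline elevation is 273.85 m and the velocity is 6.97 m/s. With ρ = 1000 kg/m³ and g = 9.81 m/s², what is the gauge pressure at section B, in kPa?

P₂ ≈ 337 kPa

Pressure head at A: ψ₁ = P₁/(ρg) = 294×1000 / (1000 × 9.81) = 29.97 m.
Velocity heads: v₁²/2g = 2.12²/19.62 = 0.229 m; v₂²/2g = 6.97²/19.62 = 2.476 m.
Total head H = z₁ + ψ₁ + v₁²/2g = 280.51 + 29.97 + 0.229 = 310.71 m.
ψ₂ = H − z₂ − v₂²/2g = 310.71 − 273.85 − 2.476 = 34.38 m.
P₂ = ρgψ₂ = 1000 × 9.81 × 34.38 ≈ 337 kPa.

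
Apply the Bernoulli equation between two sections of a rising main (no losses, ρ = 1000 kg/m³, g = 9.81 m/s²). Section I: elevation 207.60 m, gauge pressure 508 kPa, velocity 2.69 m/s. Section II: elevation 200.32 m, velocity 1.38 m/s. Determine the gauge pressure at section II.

Pressure head at I: ψ₁ = P₁/(ρg) = 508×1000 / (1000 × 9.81) = 51.78 m.
Velocity heads: v₁²/2g = 2.69²/19.62 = 0.369 m; v₂²/2g = 1.38²/19.62 = 0.097 m.
Total head H = z₁ + ψ₁ + v₁²/2g = 207.60 + 51.78 + 0.369 = 259.75 m.
ψ₂ = H − z₂ − v₂²/2g = 259.75 − 200.32 − 0.097 = 59.33 m.
P₂ = ρgψ₂ = 1000 × 9.81 × 59.33 ≈ 582 kPa.

P₂ ≈ 582 kPa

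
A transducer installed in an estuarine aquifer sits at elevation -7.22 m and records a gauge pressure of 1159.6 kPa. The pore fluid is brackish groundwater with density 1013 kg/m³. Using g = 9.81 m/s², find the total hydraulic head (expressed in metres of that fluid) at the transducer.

h ≈ 109.47 m

ψ = P/(ρg) = 1159.6×1000 / (1013 × 9.81) = 116.69 m.
h = z + ψ = -7.22 + 116.69 = 109.47 m.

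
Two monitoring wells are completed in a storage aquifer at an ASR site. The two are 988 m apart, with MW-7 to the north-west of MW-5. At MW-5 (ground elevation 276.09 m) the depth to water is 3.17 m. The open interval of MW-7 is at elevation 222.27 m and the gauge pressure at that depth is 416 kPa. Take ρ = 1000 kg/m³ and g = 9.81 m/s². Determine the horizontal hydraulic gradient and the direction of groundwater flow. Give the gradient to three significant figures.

i ≈ 0.00834; groundwater flows toward the north-west

Total head at MW-5: h = 276.09 − 3.17 = 272.92 m.
Pressure head at MW-7: ψ = P/(ρg) = 416×1000 / (1000 × 9.81) = 42.41 m.
Total head at MW-7: h = z + ψ = 222.27 + 42.41 = 264.68 m.
Head difference: h(MW-5) − h(MW-7) = 272.92 − 264.68 = 8.24 m.
Hydraulic gradient: i = |Δh| / L = 8.24 / 988 = 0.00834.
Flow is from higher to lower head: from MW-5 toward MW-7, i.e. toward the north-west.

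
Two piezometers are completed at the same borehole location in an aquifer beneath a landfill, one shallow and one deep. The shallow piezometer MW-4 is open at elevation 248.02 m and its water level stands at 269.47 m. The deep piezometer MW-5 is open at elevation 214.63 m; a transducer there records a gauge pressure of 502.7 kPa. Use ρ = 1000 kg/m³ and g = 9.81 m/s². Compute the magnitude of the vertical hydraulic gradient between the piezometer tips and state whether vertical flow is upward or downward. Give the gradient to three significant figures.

|i_v| ≈ 0.108; vertical flow is downward

Total head at MW-4: h = 269.47 m (water level in the standpipe).
Pressure head at MW-5: ψ = P/(ρg) = 502.7×1000 / (1000 × 9.81) = 51.24 m.
Total head at MW-5: h = z + ψ = 214.63 + 51.24 = 265.87 m.
Δh = h(MW-4) − h(MW-5) = 269.47 − 265.87 = 3.60 m.
Vertical separation Δz = 248.02 − 214.63 = 33.39 m.
|i_v| = |Δh| / Δz = 3.60 / 33.39 = 0.108.
Head is higher in the shallow piezometer, so vertical flow is downward (recharge condition).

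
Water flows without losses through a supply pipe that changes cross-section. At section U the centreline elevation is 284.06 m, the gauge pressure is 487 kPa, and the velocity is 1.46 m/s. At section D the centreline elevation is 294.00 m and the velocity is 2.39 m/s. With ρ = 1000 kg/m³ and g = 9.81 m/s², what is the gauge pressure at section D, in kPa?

Pressure head at U: ψ₁ = P₁/(ρg) = 487×1000 / (1000 × 9.81) = 49.64 m.
Velocity heads: v₁²/2g = 1.46²/19.62 = 0.109 m; v₂²/2g = 2.39²/19.62 = 0.291 m.
Total head H = z₁ + ψ₁ + v₁²/2g = 284.06 + 49.64 + 0.109 = 333.81 m.
ψ₂ = H − z₂ − v₂²/2g = 333.81 − 294.00 − 0.291 = 39.52 m.
P₂ = ρgψ₂ = 1000 × 9.81 × 39.52 ≈ 388 kPa.

P₂ ≈ 388 kPa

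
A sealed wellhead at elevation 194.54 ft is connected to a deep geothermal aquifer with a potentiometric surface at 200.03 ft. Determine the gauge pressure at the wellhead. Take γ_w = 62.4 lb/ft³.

Head above the cap: Δh = 200.03 − 194.54 = 5.49 ft.
P = γΔh/144 = 62.4 × 5.49 / 144 = 2.38 psi.

P ≈ 2.38 psi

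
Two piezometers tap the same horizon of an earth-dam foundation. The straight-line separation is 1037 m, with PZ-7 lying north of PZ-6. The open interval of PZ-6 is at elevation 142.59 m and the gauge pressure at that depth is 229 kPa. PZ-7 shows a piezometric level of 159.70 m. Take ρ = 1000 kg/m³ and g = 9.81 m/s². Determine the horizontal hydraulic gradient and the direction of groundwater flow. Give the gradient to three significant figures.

i ≈ 0.00601; groundwater flows toward the north

Pressure head at PZ-6: ψ = P/(ρg) = 229×1000 / (1000 × 9.81) = 23.34 m.
Total head at PZ-6: h = z + ψ = 142.59 + 23.34 = 165.93 m.
Total head at PZ-7: h = 159.70 m (water level in the piezometer is the total head).
Head difference: h(PZ-6) − h(PZ-7) = 165.93 − 159.70 = 6.23 m.
Hydraulic gradient: i = |Δh| / L = 6.23 / 1037 = 0.00601.
Flow is from higher to lower head: from PZ-6 toward PZ-7, i.e. toward the north.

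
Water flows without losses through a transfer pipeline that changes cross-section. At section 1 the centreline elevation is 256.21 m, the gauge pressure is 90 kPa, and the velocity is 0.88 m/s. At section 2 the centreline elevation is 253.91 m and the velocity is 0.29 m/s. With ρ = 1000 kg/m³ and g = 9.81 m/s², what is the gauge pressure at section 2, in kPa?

Pressure head at 1: ψ₁ = P₁/(ρg) = 90×1000 / (1000 × 9.81) = 9.17 m.
Velocity heads: v₁²/2g = 0.88²/19.62 = 0.039 m; v₂²/2g = 0.29²/19.62 = 0.004 m.
Total head H = z₁ + ψ₁ + v₁²/2g = 256.21 + 9.17 + 0.039 = 265.42 m.
ψ₂ = H − z₂ − v₂²/2g = 265.42 − 253.91 − 0.004 = 11.51 m.
P₂ = ρgψ₂ = 1000 × 9.81 × 11.51 ≈ 113 kPa.

P₂ ≈ 113 kPa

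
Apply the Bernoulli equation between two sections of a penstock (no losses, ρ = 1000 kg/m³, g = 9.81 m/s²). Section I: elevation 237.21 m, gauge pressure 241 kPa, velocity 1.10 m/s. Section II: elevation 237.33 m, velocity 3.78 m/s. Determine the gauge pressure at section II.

P₂ ≈ 233 kPa

Pressure head at I: ψ₁ = P₁/(ρg) = 241×1000 / (1000 × 9.81) = 24.57 m.
Velocity heads: v₁²/2g = 1.10²/19.62 = 0.062 m; v₂²/2g = 3.78²/19.62 = 0.728 m.
Total head H = z₁ + ψ₁ + v₁²/2g = 237.21 + 24.57 + 0.062 = 261.84 m.
ψ₂ = H − z₂ − v₂²/2g = 261.84 − 237.33 − 0.728 = 23.78 m.
P₂ = ρgψ₂ = 1000 × 9.81 × 23.78 ≈ 233 kPa.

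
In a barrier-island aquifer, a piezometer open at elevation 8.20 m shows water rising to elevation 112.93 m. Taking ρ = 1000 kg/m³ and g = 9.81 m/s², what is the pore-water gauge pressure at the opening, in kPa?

Pressure head ψ = h − z = 112.93 − 8.20 = 104.73 m.
P = ρgψ = 1000 × 9.81 × 104.73 = 1027401 Pa ≈ 1030 kPa.

P ≈ 1030 kPa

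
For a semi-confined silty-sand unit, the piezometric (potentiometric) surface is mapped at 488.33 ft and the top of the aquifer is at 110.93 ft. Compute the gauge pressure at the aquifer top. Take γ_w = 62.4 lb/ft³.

Pressure head at the aquifer top: ψ = h − z = 488.33 − 110.93 = 377.40 ft.
P = γψ/144 = 62.4 × 377.40 / 144 = 164 psi.

P ≈ 164 psi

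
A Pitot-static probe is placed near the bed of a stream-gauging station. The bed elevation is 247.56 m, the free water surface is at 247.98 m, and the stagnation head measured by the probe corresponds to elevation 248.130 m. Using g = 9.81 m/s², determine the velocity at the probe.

v ≈ 1.72 m/s

Near the bed, under hydrostatic conditions, the piezometric head (z + ψ) equals the free-surface elevation, 247.98 m.
Velocity head = total − piezometric = 248.130 − 247.98 = 0.150 m.
v = √(2g·h_v) = √(2 × 9.81 × 0.150) = 1.72 m/s.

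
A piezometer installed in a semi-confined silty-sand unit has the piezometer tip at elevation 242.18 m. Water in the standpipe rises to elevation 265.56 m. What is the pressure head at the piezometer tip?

ψ ≈ 23.38 m

Total head h = 265.56 m (the water-surface elevation in the piezometer).
Pressure head ψ = h − z = 265.56 − 242.18 = 23.38 m.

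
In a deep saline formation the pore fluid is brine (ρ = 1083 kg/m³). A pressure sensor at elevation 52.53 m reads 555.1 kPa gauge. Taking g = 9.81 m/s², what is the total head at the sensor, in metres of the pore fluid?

h ≈ 104.78 m

ψ = P/(ρg) = 555.1×1000 / (1083 × 9.81) = 52.25 m.
h = z + ψ = 52.53 + 52.25 = 104.78 m.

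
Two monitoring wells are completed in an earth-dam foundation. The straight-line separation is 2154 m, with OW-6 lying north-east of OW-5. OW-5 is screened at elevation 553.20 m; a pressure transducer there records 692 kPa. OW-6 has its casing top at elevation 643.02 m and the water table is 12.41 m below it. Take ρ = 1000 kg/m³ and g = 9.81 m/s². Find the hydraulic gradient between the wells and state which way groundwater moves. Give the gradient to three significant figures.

Pressure head at OW-5: ψ = P/(ρg) = 692×1000 / (1000 × 9.81) = 70.54 m.
Total head at OW-5: h = z + ψ = 553.20 + 70.54 = 623.74 m.
Total head at OW-6: h = 643.02 − 12.41 = 630.61 m.
Head difference: h(OW-5) − h(OW-6) = 623.74 − 630.61 = -6.87 m.
Hydraulic gradient: i = |Δh| / L = 6.87 / 2154 = 0.00319.
Flow is from higher to lower head: from OW-6 toward OW-5, i.e. toward the south-west.

i ≈ 0.00319; groundwater flows toward the south-west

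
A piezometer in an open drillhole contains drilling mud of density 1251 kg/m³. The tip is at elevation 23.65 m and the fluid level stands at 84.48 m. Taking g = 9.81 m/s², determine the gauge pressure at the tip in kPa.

P ≈ 747 kPa

Pressure head ψ = h − z = 84.48 − 23.65 = 60.83 m.
P = ρgψ = 1251 × 9.81 × 60.83 = 746525 Pa ≈ 747 kPa.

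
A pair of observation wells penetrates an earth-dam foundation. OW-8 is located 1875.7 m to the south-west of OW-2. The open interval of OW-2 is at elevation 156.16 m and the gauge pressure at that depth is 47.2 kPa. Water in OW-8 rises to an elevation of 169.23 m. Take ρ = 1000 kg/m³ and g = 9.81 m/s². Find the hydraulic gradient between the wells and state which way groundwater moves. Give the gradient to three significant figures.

i ≈ 0.00440; groundwater flows toward the north-east

Pressure head at OW-2: ψ = P/(ρg) = 47.2×1000 / (1000 × 9.81) = 4.81 m.
Total head at OW-2: h = z + ψ = 156.16 + 4.81 = 160.97 m.
Total head at OW-8: h = 169.23 m (water level in the piezometer is the total head).
Head difference: h(OW-2) − h(OW-8) = 160.97 − 169.23 = -8.26 m.
Hydraulic gradient: i = |Δh| / L = 8.26 / 1875.7 = 0.00440.
Flow is from higher to lower head: from OW-8 toward OW-2, i.e. toward the north-east.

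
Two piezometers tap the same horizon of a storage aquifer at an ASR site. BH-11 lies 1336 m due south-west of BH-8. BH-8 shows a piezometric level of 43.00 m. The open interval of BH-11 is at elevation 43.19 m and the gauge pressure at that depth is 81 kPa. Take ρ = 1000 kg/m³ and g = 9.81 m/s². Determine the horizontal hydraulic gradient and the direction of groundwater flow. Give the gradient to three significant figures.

Total head at BH-8: h = 43.00 m (water level in the piezometer is the total head).
Pressure head at BH-11: ψ = P/(ρg) = 81×1000 / (1000 × 9.81) = 8.26 m.
Total head at BH-11: h = z + ψ = 43.19 + 8.26 = 51.45 m.
Head difference: h(BH-8) − h(BH-11) = 43.00 − 51.45 = -8.45 m.
Hydraulic gradient: i = |Δh| / L = 8.45 / 1336 = 0.00632.
Flow is from higher to lower head: from BH-11 toward BH-8, i.e. toward the north-east.

i ≈ 0.00632; groundwater flows toward the north-east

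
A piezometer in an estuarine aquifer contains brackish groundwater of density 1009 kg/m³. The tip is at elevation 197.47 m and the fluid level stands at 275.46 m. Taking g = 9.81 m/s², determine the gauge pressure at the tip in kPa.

Pressure head ψ = h − z = 275.46 − 197.47 = 77.99 m.
P = ρgψ = 1009 × 9.81 × 77.99 = 771968 Pa ≈ 772 kPa.

P ≈ 772 kPa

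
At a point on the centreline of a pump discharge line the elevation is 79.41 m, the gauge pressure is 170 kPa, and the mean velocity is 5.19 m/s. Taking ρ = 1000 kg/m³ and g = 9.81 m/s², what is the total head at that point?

h ≈ 98.11 m

Pressure head ψ = P/(ρg) = 170×1000 / (1000 × 9.81) = 17.33 m.
Velocity head = v²/(2g) = 5.19² / (2 × 9.81) = 1.373 m.
h = z + ψ + v²/(2g) = 79.41 + 17.33 + 1.373 = 98.11 m.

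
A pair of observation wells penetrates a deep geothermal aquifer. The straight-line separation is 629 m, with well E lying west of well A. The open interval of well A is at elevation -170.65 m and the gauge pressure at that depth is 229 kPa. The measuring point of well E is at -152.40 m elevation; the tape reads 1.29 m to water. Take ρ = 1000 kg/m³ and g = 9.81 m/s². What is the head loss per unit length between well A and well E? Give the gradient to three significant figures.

Pressure head at well A: ψ = P/(ρg) = 229×1000 / (1000 × 9.81) = 23.34 m.
Total head at well A: h = z + ψ = -170.65 + 23.34 = -147.31 m.
Total head at well E: h = -152.40 − 1.29 = -153.69 m.
Head difference: h(well A) − h(well E) = -147.31 − (-153.69) = 6.38 m.
Hydraulic gradient: i = |Δh| / L = 6.38 / 629 = 0.0101.

i ≈ 0.0101 m/m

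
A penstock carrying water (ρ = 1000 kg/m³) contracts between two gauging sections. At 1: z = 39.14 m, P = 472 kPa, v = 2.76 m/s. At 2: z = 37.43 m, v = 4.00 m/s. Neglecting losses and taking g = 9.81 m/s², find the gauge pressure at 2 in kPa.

P₂ ≈ 485 kPa

Pressure head at 1: ψ₁ = P₁/(ρg) = 472×1000 / (1000 × 9.81) = 48.11 m.
Velocity heads: v₁²/2g = 2.76²/19.62 = 0.388 m; v₂²/2g = 4.00²/19.62 = 0.815 m.
Total head H = z₁ + ψ₁ + v₁²/2g = 39.14 + 48.11 + 0.388 = 87.64 m.
ψ₂ = H − z₂ − v₂²/2g = 87.64 − 37.43 − 0.815 = 49.40 m.
P₂ = ρgψ₂ = 1000 × 9.81 × 49.40 ≈ 485 kPa.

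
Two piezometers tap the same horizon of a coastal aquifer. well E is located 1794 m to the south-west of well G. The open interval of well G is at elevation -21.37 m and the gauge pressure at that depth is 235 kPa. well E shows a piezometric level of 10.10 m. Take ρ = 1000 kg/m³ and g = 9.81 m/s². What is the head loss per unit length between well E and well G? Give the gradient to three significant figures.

i ≈ 0.00419 m/m

Pressure head at well G: ψ = P/(ρg) = 235×1000 / (1000 × 9.81) = 23.96 m.
Total head at well G: h = z + ψ = -21.37 + 23.96 = 2.59 m.
Total head at well E: h = 10.10 m (water level in the piezometer is the total head).
Head difference: h(well G) − h(well E) = 2.59 − 10.10 = -7.51 m.
Hydraulic gradient: i = |Δh| / L = 7.51 / 1794 = 0.00419.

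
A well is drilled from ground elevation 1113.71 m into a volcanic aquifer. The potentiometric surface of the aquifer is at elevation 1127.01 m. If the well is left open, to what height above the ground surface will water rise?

≈ 13.30 m above ground

Water rises to the potentiometric surface, so the rise above ground = 1127.01 − 1113.71 = 13.30 m.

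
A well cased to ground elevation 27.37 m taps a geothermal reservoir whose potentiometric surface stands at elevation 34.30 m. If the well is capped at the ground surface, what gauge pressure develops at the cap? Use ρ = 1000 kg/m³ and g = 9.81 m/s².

P ≈ 68.0 kPa

Head above the cap: Δh = 34.30 − 27.37 = 6.93 m.
P = ρgΔh = 1000 × 9.81 × 6.93 = 67983 Pa ≈ 68.0 kPa.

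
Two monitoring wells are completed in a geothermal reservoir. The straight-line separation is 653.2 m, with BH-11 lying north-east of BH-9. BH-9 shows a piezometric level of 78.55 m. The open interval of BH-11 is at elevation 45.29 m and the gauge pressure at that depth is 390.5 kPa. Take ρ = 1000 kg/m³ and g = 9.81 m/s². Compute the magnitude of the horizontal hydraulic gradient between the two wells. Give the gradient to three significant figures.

i ≈ 0.0100

Total head at BH-9: h = 78.55 m (water level in the piezometer is the total head).
Pressure head at BH-11: ψ = P/(ρg) = 390.5×1000 / (1000 × 9.81) = 39.81 m.
Total head at BH-11: h = z + ψ = 45.29 + 39.81 = 85.10 m.
Head difference: h(BH-9) − h(BH-11) = 78.55 − 85.10 = -6.55 m.
Hydraulic gradient: i = |Δh| / L = 6.55 / 653.2 = 0.0100.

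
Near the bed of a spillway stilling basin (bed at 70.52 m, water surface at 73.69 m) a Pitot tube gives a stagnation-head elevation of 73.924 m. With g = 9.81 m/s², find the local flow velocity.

Near the bed, under hydrostatic conditions, the piezometric head (z + ψ) equals the free-surface elevation, 73.69 m.
Velocity head = total − piezometric = 73.924 − 73.69 = 0.234 m.
v = √(2g·h_v) = √(2 × 9.81 × 0.234) = 2.14 m/s.

v ≈ 2.14 m/s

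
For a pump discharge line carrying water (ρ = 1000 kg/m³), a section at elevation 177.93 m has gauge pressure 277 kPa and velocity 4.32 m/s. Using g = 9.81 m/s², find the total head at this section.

Pressure head ψ = P/(ρg) = 277×1000 / (1000 × 9.81) = 28.24 m.
Velocity head = v²/(2g) = 4.32² / (2 × 9.81) = 0.951 m.
h = z + ψ + v²/(2g) = 177.93 + 28.24 + 0.951 = 207.12 m.

h ≈ 207.12 m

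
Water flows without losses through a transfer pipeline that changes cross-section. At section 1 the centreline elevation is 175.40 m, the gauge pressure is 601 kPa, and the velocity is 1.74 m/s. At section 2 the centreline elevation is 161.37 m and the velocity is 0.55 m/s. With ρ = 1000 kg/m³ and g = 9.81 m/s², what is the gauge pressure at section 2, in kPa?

Pressure head at 1: ψ₁ = P₁/(ρg) = 601×1000 / (1000 × 9.81) = 61.26 m.
Velocity heads: v₁²/2g = 1.74²/19.62 = 0.154 m; v₂²/2g = 0.55²/19.62 = 0.015 m.
Total head H = z₁ + ψ₁ + v₁²/2g = 175.40 + 61.26 + 0.154 = 236.81 m.
ψ₂ = H − z₂ − v₂²/2g = 236.81 − 161.37 − 0.015 = 75.42 m.
P₂ = ρgψ₂ = 1000 × 9.81 × 75.42 ≈ 740 kPa.

P₂ ≈ 740 kPa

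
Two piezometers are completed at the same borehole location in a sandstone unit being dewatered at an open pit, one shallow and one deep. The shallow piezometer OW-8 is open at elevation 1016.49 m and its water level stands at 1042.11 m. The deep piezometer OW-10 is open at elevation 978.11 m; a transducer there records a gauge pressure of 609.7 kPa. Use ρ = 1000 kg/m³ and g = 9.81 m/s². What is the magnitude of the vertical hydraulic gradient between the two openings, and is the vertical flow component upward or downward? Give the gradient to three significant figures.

Total head at OW-8: h = 1042.11 m (water level in the standpipe).
Pressure head at OW-10: ψ = P/(ρg) = 609.7×1000 / (1000 × 9.81) = 62.15 m.
Total head at OW-10: h = z + ψ = 978.11 + 62.15 = 1040.26 m.
Δh = h(OW-8) − h(OW-10) = 1042.11 − 1040.26 = 1.85 m.
Vertical separation Δz = 1016.49 − 978.11 = 38.38 m.
|i_v| = |Δh| / Δz = 1.85 / 38.38 = 0.0482.
Head is higher in the shallow piezometer, so vertical flow is downward (recharge condition).

|i_v| ≈ 0.0482; vertical flow is downward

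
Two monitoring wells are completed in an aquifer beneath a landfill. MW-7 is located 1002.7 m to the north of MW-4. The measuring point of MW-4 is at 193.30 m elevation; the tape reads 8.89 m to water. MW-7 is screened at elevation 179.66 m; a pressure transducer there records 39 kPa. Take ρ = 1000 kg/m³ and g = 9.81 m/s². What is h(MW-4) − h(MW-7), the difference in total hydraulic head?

Total head at MW-4: h = 193.30 − 8.89 = 184.41 m.
Pressure head at MW-7: ψ = P/(ρg) = 39×1000 / (1000 × 9.81) = 3.98 m.
Total head at MW-7: h = z + ψ = 179.66 + 3.98 = 183.64 m.
Head difference: h(MW-4) − h(MW-7) = 184.41 − 183.64 = 0.77 m.

Δh ≈ 0.77 m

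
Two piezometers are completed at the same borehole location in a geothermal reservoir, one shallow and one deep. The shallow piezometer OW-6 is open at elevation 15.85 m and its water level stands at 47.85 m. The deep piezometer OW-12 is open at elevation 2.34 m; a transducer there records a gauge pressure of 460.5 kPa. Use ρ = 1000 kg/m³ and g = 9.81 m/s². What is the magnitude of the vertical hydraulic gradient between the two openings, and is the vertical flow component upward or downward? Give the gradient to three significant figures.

|i_v| ≈ 0.106; vertical flow is upward

Total head at OW-6: h = 47.85 m (water level in the standpipe).
Pressure head at OW-12: ψ = P/(ρg) = 460.5×1000 / (1000 × 9.81) = 46.94 m.
Total head at OW-12: h = z + ψ = 2.34 + 46.94 = 49.28 m.
Δh = h(OW-6) − h(OW-12) = 47.85 − 49.28 = -1.43 m.
Vertical separation Δz = 15.85 − 2.34 = 13.51 m.
|i_v| = |Δh| / Δz = 1.43 / 13.51 = 0.106.
Head is higher in the deep piezometer, so vertical flow is upward (discharge condition).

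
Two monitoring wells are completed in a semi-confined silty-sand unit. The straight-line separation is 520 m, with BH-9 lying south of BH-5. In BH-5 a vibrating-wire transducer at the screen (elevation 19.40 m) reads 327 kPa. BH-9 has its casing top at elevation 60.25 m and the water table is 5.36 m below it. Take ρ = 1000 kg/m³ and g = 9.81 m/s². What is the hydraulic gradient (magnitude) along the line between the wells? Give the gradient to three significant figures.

i ≈ 0.00415

Pressure head at BH-5: ψ = P/(ρg) = 327×1000 / (1000 × 9.81) = 33.33 m.
Total head at BH-5: h = z + ψ = 19.40 + 33.33 = 52.73 m.
Total head at BH-9: h = 60.25 − 5.36 = 54.89 m.
Head difference: h(BH-5) − h(BH-9) = 52.73 − 54.89 = -2.16 m.
Hydraulic gradient: i = |Δh| / L = 2.16 / 520 = 0.00415.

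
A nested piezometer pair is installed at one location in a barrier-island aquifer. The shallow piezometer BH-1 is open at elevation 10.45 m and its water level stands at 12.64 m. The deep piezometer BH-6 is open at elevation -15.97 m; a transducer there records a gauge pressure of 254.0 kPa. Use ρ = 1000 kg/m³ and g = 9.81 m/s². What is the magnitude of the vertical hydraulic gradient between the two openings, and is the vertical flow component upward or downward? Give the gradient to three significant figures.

|i_v| ≈ 0.103; vertical flow is downward

Total head at BH-1: h = 12.64 m (water level in the standpipe).
Pressure head at BH-6: ψ = P/(ρg) = 254.0×1000 / (1000 × 9.81) = 25.89 m.
Total head at BH-6: h = z + ψ = -15.97 + 25.89 = 9.92 m.
Δh = h(BH-1) − h(BH-6) = 12.64 − 9.92 = 2.72 m.
Vertical separation Δz = 10.45 − (-15.97) = 26.42 m.
|i_v| = |Δh| / Δz = 2.72 / 26.42 = 0.103.
Head is higher in the shallow piezometer, so vertical flow is downward (recharge condition).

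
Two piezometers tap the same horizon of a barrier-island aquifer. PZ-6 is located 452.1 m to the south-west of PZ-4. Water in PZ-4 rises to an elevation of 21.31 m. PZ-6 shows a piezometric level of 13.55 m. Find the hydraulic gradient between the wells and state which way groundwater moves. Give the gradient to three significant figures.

i ≈ 0.0172; groundwater flows toward the south-west

Total head at PZ-4: h = 21.31 m (water level in the piezometer is the total head).
Total head at PZ-6: h = 13.55 m (water level in the piezometer is the total head).
Head difference: h(PZ-4) − h(PZ-6) = 21.31 − 13.55 = 7.76 m.
Hydraulic gradient: i = |Δh| / L = 7.76 / 452.1 = 0.0172.
Flow is from higher to lower head: from PZ-4 toward PZ-6, i.e. toward the south-west.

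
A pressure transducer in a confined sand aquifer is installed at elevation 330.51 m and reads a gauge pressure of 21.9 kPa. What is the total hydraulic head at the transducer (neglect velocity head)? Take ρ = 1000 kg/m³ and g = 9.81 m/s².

ψ = P/(ρg) = 21.9×1000 / (1000 × 9.81) = 2.23 m.
h = z + ψ = 330.51 + 2.23 = 332.74 m.

h ≈ 332.74 m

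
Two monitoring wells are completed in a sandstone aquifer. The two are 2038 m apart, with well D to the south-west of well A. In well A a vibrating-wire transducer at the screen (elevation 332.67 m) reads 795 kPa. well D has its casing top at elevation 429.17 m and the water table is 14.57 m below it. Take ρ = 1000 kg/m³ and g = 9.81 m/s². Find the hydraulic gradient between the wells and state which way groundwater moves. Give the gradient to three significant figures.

i ≈ 0.000437; groundwater flows toward the north-east

Pressure head at well A: ψ = P/(ρg) = 795×1000 / (1000 × 9.81) = 81.04 m.
Total head at well A: h = z + ψ = 332.67 + 81.04 = 413.71 m.
Total head at well D: h = 429.17 − 14.57 = 414.60 m.
Head difference: h(well A) − h(well D) = 413.71 − 414.60 = -0.89 m.
Hydraulic gradient: i = |Δh| / L = 0.89 / 2038 = 0.000437.
Flow is from higher to lower head: from well D toward well A, i.e. toward the north-east.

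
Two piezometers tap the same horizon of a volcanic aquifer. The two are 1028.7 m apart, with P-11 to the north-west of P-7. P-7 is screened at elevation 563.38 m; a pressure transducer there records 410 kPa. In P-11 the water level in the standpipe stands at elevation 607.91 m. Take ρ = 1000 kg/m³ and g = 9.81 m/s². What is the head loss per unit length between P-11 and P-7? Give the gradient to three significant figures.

Pressure head at P-7: ψ = P/(ρg) = 410×1000 / (1000 × 9.81) = 41.79 m.
Total head at P-7: h = z + ψ = 563.38 + 41.79 = 605.17 m.
Total head at P-11: h = 607.91 m (water level in the piezometer is the total head).
Head difference: h(P-7) − h(P-11) = 605.17 − 607.91 = -2.74 m.
Hydraulic gradient: i = |Δh| / L = 2.74 / 1028.7 = 0.00266.

i ≈ 0.00266 m/m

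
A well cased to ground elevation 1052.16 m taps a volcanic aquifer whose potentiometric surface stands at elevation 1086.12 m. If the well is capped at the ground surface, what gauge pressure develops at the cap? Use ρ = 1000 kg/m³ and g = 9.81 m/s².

Head above the cap: Δh = 1086.12 − 1052.16 = 33.96 m.
P = ρgΔh = 1000 × 9.81 × 33.96 = 333148 Pa ≈ 333 kPa.

P ≈ 333 kPa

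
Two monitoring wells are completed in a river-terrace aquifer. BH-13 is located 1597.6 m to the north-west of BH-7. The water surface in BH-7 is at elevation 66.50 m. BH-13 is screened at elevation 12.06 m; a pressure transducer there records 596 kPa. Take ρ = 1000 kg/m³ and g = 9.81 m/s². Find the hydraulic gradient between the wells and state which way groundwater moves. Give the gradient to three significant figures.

Total head at BH-7: h = 66.50 m (water level in the piezometer is the total head).
Pressure head at BH-13: ψ = P/(ρg) = 596×1000 / (1000 × 9.81) = 60.75 m.
Total head at BH-13: h = z + ψ = 12.06 + 60.75 = 72.81 m.
Head difference: h(BH-7) − h(BH-13) = 66.50 − 72.81 = -6.31 m.
Hydraulic gradient: i = |Δh| / L = 6.31 / 1597.6 = 0.00395.
Flow is from higher to lower head: from BH-13 toward BH-7, i.e. toward the south-east.

i ≈ 0.00395; groundwater flows toward the south-east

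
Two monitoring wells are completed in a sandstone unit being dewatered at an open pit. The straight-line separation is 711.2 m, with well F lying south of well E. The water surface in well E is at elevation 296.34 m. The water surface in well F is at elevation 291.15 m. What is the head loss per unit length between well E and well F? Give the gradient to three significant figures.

Total head at well E: h = 296.34 m (water level in the piezometer is the total head).
Total head at well F: h = 291.15 m (water level in the piezometer is the total head).
Head difference: h(well E) − h(well F) = 296.34 − 291.15 = 5.19 m.
Hydraulic gradient: i = |Δh| / L = 5.19 / 711.2 = 0.00730.

i ≈ 0.00730 m/m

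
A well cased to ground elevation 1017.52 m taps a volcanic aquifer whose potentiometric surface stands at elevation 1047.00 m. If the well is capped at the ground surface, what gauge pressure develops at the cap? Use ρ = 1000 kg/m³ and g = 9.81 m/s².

Head above the cap: Δh = 1047.00 − 1017.52 = 29.48 m.
P = ρgΔh = 1000 × 9.81 × 29.48 = 289199 Pa ≈ 289 kPa.

P ≈ 289 kPa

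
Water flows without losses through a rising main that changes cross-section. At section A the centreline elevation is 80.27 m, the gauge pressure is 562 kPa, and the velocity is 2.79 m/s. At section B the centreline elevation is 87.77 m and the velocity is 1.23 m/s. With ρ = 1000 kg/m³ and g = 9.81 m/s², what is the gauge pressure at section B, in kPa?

Pressure head at A: ψ₁ = P₁/(ρg) = 562×1000 / (1000 × 9.81) = 57.29 m.
Velocity heads: v₁²/2g = 2.79²/19.62 = 0.397 m; v₂²/2g = 1.23²/19.62 = 0.077 m.
Total head H = z₁ + ψ₁ + v₁²/2g = 80.27 + 57.29 + 0.397 = 137.96 m.
ψ₂ = H − z₂ − v₂²/2g = 137.96 − 87.77 − 0.077 = 50.11 m.
P₂ = ρgψ₂ = 1000 × 9.81 × 50.11 ≈ 492 kPa.

P₂ ≈ 492 kPa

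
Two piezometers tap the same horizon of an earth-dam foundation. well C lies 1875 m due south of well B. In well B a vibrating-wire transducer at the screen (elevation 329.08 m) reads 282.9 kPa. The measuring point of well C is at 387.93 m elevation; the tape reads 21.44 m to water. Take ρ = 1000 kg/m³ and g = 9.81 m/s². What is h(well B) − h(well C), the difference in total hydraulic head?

Pressure head at well B: ψ = P/(ρg) = 282.9×1000 / (1000 × 9.81) = 28.84 m.
Total head at well B: h = z + ψ = 329.08 + 28.84 = 357.92 m.
Total head at well C: h = 387.93 − 21.44 = 366.49 m.
Head difference: h(well B) − h(well C) = 357.92 − 366.49 = -8.57 m.

Δh ≈ -8.57 m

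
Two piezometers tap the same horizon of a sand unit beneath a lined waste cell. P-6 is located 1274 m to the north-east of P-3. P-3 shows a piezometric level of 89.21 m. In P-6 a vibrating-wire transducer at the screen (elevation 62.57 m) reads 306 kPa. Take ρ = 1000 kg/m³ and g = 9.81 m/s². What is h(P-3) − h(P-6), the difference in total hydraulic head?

Total head at P-3: h = 89.21 m (water level in the piezometer is the total head).
Pressure head at P-6: ψ = P/(ρg) = 306×1000 / (1000 × 9.81) = 31.19 m.
Total head at P-6: h = z + ψ = 62.57 + 31.19 = 93.76 m.
Head difference: h(P-3) − h(P-6) = 89.21 − 93.76 = -4.55 m.

Δh ≈ -4.55 m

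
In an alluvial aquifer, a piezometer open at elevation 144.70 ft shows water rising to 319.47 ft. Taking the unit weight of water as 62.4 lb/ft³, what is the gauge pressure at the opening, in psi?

Pressure head ψ = h − z = 319.47 − 144.70 = 174.77 ft.
P = γ·ψ / 144 = 62.4 × 174.77 / 144 = 75.7 psi.

P ≈ 75.7 psi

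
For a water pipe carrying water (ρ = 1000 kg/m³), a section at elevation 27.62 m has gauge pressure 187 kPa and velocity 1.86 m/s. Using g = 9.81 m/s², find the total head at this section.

h ≈ 46.86 m

Pressure head ψ = P/(ρg) = 187×1000 / (1000 × 9.81) = 19.06 m.
Velocity head = v²/(2g) = 1.86² / (2 × 9.81) = 0.176 m.
h = z + ψ + v²/(2g) = 27.62 + 19.06 + 0.176 = 46.86 m.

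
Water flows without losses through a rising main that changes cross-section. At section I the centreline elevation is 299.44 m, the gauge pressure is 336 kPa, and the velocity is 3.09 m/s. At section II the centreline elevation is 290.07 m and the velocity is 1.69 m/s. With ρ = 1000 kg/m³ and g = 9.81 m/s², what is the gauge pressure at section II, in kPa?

P₂ ≈ 431 kPa

Pressure head at I: ψ₁ = P₁/(ρg) = 336×1000 / (1000 × 9.81) = 34.25 m.
Velocity heads: v₁²/2g = 3.09²/19.62 = 0.487 m; v₂²/2g = 1.69²/19.62 = 0.146 m.
Total head H = z₁ + ψ₁ + v₁²/2g = 299.44 + 34.25 + 0.487 = 334.18 m.
ψ₂ = H − z₂ − v₂²/2g = 334.18 − 290.07 − 0.146 = 43.96 m.
P₂ = ρgψ₂ = 1000 × 9.81 × 43.96 ≈ 431 kPa.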